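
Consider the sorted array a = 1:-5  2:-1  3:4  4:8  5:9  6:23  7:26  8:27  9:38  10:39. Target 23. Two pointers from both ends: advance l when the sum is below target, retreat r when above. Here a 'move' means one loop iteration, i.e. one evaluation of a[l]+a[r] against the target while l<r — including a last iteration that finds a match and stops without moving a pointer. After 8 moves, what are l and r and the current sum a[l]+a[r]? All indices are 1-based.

l=1 r=10: -5+39=34 >23, r--
l=1 r=9: -5+38=33 >23, r--
l=1 r=8: -5+27=22 <23, l++
l=2 r=8: -1+27=26 >23, r--
l=2 r=7: -1+26=25 >23, r--
l=2 r=6: -1+23=22 <23, l++
l=3 r=6: 4+23=27 >23, r--
l=3 r=5: 4+9=13 <23, l++

l=4, r=5, sum=17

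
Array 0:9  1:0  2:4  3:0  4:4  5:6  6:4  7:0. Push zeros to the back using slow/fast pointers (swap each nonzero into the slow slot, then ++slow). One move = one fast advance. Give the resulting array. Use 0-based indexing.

[9, 4, 4, 6, 4, 0, 0, 0]

slow=0 fast=0: a[fast]=9≠0 swap→a[0]=9, slow++,fast++
slow=1 fast=1: a[fast]=0, fast++
slow=1 fast=2: a[fast]=4≠0 swap→a[1]=4, slow++,fast++
slow=2 fast=3: a[fast]=0, fast++
slow=2 fast=4: a[fast]=4≠0 swap→a[2]=4, slow++,fast++
slow=3 fast=5: a[fast]=6≠0 swap→a[3]=6, slow++,fast++
slow=4 fast=6: a[fast]=4≠0 swap→a[4]=4, slow++,fast++
slow=5 fast=7: a[fast]=0, fast++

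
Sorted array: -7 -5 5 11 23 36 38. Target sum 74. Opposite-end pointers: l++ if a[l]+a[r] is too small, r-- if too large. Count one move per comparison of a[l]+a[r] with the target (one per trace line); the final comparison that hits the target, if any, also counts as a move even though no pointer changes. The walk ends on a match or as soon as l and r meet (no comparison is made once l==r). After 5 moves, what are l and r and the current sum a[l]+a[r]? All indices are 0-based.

l=0 r=6: -7+38=31 <74, l++
l=1 r=6: -5+38=33 <74, l++
l=2 r=6: 5+38=43 <74, l++
l=3 r=6: 11+38=49 <74, l++
l=4 r=6: 23+38=61 <74, l++

l=5, r=6, sum=74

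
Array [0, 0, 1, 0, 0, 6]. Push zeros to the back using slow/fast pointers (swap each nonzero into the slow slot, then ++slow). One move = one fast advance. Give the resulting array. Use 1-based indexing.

slow=1 fast=1: a[fast]=0, fast++
slow=1 fast=2: a[fast]=0, fast++
slow=1 fast=3: a[fast]=1≠0 swap→a[1]=1, slow++,fast++
slow=2 fast=4: a[fast]=0, fast++
slow=2 fast=5: a[fast]=0, fast++
slow=2 fast=6: a[fast]=6≠0 swap→a[2]=6, slow++,fast++

[1, 6, 0, 0, 0, 0]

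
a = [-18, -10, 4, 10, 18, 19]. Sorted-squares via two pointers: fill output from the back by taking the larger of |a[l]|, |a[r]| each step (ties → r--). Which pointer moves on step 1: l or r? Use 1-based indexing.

r

[1,6] |-18|<=|19| out[6]=361 → r--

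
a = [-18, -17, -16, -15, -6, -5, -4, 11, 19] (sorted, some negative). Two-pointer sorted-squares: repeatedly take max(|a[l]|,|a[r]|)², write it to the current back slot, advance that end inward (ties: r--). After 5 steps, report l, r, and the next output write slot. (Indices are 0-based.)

l=4, r=7, next write slot=3

[0,8] |-18|<=|19| out[8]=361 → r--
[0,7] |-18|>|11| out[7]=324 → l++
[1,7] |-17|>|11| out[6]=289 → l++
[2,7] |-16|>|11| out[5]=256 → l++
[3,7] |-15|>|11| out[4]=225 → l++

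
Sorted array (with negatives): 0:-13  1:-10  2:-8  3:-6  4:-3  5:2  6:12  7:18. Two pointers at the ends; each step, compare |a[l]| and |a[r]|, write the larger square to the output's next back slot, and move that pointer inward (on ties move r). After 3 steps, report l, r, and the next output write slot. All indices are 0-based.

l=0 r=7: |-13|<=|18| out[7]=324, r--
l=0 r=6: |-13|>|12| out[6]=169, l++
l=1 r=6: |-10|<=|12| out[5]=144, r--

l=1, r=5, next write slot=4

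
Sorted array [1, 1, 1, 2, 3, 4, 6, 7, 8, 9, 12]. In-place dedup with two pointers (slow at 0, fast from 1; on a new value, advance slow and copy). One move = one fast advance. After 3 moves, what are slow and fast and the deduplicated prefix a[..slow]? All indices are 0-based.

slow=1, fast=4, prefix=[1, 2]

slow=0 fast=1: a[fast]=1=a[slow] dup, fast++
slow=0 fast=2: a[fast]=1=a[slow] dup, fast++
slow=0 fast=3: a[fast]=2≠a[slow]=1 write a[1]=2, slow++,fast++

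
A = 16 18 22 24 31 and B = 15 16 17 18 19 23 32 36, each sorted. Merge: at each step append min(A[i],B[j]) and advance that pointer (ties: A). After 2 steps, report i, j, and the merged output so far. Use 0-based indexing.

i=0 j=0: A[i]=16>B[j]=15 take 15, j++
i=0 j=1: A[i]=16<=B[j]=16 take 16, i++

i=1, j=1, merged so far=[15, 16]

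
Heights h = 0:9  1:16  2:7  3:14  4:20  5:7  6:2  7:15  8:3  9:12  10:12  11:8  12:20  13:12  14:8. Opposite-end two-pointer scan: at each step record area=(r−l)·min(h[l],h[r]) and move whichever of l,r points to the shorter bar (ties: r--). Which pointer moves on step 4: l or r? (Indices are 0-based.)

l=0 r=14: min(9,8)*14=112 best=112 *, r--
l=0 r=13: min(9,12)*13=117 best=117 *, l++
l=1 r=13: min(16,12)*12=144 best=144 *, r--
l=1 r=12: min(16,20)*11=176 best=176 *, l++

l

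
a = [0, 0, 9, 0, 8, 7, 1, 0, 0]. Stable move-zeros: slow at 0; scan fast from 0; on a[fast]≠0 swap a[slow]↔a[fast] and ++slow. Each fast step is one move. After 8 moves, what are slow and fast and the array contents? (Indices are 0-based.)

slow=4, fast=8, a=[9, 8, 7, 1, 0, 0, 0, 0, 0]

slow=0 fast=0: a[fast]=0, fast++
slow=0 fast=1: a[fast]=0, fast++
slow=0 fast=2: a[fast]=9≠0 swap→a[0]=9, slow++,fast++
slow=1 fast=3: a[fast]=0, fast++
slow=1 fast=4: a[fast]=8≠0 swap→a[1]=8, slow++,fast++
slow=2 fast=5: a[fast]=7≠0 swap→a[2]=7, slow++,fast++
slow=3 fast=6: a[fast]=1≠0 swap→a[3]=1, slow++,fast++
slow=4 fast=7: a[fast]=0, fast++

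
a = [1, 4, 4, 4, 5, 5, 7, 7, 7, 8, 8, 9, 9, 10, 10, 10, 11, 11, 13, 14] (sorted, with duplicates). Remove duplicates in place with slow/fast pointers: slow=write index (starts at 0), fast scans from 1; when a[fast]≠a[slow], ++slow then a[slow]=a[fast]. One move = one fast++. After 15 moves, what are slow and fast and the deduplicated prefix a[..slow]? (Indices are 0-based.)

(s=0,f=1) a[fast]=4≠a[slow]=1 write a[1]=4 → slow++,fast++
(s=1,f=2) a[fast]=4=a[slow] dup → fast++
(s=1,f=3) a[fast]=4=a[slow] dup → fast++
(s=1,f=4) a[fast]=5≠a[slow]=4 write a[2]=5 → slow++,fast++
(s=2,f=5) a[fast]=5=a[slow] dup → fast++
(s=2,f=6) a[fast]=7≠a[slow]=5 write a[3]=7 → slow++,fast++
(s=3,f=7) a[fast]=7=a[slow] dup → fast++
(s=3,f=8) a[fast]=7=a[slow] dup → fast++
(s=3,f=9) a[fast]=8≠a[slow]=7 write a[4]=8 → slow++,fast++
(s=4,f=10) a[fast]=8=a[slow] dup → fast++
(s=4,f=11) a[fast]=9≠a[slow]=8 write a[5]=9 → slow++,fast++
(s=5,f=12) a[fast]=9=a[slow] dup → fast++
(s=5,f=13) a[fast]=10≠a[slow]=9 write a[6]=10 → slow++,fast++
(s=6,f=14) a[fast]=10=a[slow] dup → fast++
(s=6,f=15) a[fast]=10=a[slow] dup → fast++

slow=6, fast=16, prefix=[1, 4, 5, 7, 8, 9, 10]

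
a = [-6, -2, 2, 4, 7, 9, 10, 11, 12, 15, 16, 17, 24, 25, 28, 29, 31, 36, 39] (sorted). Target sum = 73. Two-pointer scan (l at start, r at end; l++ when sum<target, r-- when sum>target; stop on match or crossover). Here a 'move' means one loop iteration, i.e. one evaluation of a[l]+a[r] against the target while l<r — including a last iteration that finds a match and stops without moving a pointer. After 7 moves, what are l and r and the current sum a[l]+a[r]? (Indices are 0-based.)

l=7, r=18, sum=50

[0,18] -6+39=33 <73 → l++
[1,18] -2+39=37 <73 → l++
[2,18] 2+39=41 <73 → l++
[3,18] 4+39=43 <73 → l++
[4,18] 7+39=46 <73 → l++
[5,18] 9+39=48 <73 → l++
[6,18] 10+39=49 <73 → l++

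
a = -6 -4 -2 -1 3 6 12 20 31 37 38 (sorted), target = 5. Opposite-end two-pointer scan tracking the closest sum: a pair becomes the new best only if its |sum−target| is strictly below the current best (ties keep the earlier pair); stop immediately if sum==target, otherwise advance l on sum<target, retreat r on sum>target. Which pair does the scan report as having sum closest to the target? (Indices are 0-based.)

pair (-1, 6) with sum 5 (|Δ|=0)

[0,10] -6+38=32 d=27 * → r--
[0,9] -6+37=31 d=26 * → r--
[0,8] -6+31=25 d=20 * → r--
[0,7] -6+20=14 d=9 * → r--
[0,6] -6+12=6 d=1 * → r--
[0,5] -6+6=0 d=5 → l++
[1,5] -4+6=2 d=3 → l++
[2,5] -2+6=4 d=1 → l++
[3,5] -1+6=5 d=0 * → stop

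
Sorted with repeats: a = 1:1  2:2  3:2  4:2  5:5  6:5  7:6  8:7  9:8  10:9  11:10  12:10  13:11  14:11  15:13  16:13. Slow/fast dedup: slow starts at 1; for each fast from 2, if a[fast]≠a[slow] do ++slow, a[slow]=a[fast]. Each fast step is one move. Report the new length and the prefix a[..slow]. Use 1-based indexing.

(s=1,f=2) a[fast]=2≠a[slow]=1 write a[2]=2 → slow++,fast++
(s=2,f=3) a[fast]=2=a[slow] dup → fast++
(s=2,f=4) a[fast]=2=a[slow] dup → fast++
(s=2,f=5) a[fast]=5≠a[slow]=2 write a[3]=5 → slow++,fast++
(s=3,f=6) a[fast]=5=a[slow] dup → fast++
(s=3,f=7) a[fast]=6≠a[slow]=5 write a[4]=6 → slow++,fast++
(s=4,f=8) a[fast]=7≠a[slow]=6 write a[5]=7 → slow++,fast++
(s=5,f=9) a[fast]=8≠a[slow]=7 write a[6]=8 → slow++,fast++
(s=6,f=10) a[fast]=9≠a[slow]=8 write a[7]=9 → slow++,fast++
(s=7,f=11) a[fast]=10≠a[slow]=9 write a[8]=10 → slow++,fast++
(s=8,f=12) a[fast]=10=a[slow] dup → fast++
(s=8,f=13) a[fast]=11≠a[slow]=10 write a[9]=11 → slow++,fast++
(s=9,f=14) a[fast]=11=a[slow] dup → fast++
(s=9,f=15) a[fast]=13≠a[slow]=11 write a[10]=13 → slow++,fast++
(s=10,f=16) a[fast]=13=a[slow] dup → fast++

length 10; prefix = [1, 2, 5, 6, 7, 8, 9, 10, 11, 13]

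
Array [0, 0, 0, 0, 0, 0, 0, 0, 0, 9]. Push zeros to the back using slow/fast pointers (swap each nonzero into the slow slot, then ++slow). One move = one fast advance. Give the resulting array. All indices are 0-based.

(s=0,f=0) a[fast]=0 → fast++
(s=0,f=1) a[fast]=0 → fast++
(s=0,f=2) a[fast]=0 → fast++
(s=0,f=3) a[fast]=0 → fast++
(s=0,f=4) a[fast]=0 → fast++
(s=0,f=5) a[fast]=0 → fast++
(s=0,f=6) a[fast]=0 → fast++
(s=0,f=7) a[fast]=0 → fast++
(s=0,f=8) a[fast]=0 → fast++
(s=0,f=9) a[fast]=9≠0 swap→a[0]=9 → slow++,fast++

[9, 0, 0, 0, 0, 0, 0, 0, 0, 0]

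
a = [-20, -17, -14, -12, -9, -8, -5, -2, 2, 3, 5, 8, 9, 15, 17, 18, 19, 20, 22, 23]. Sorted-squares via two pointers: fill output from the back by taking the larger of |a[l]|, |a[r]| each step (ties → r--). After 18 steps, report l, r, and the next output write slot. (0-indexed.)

[0,19] |-20|<=|23| out[19]=529 → r--
[0,18] |-20|<=|22| out[18]=484 → r--
[0,17] |-20|<=|20| out[17]=400 → r--
[0,16] |-20|>|19| out[16]=400 → l++
[1,16] |-17|<=|19| out[15]=361 → r--
[1,15] |-17|<=|18| out[14]=324 → r--
[1,14] |-17|<=|17| out[13]=289 → r--
[1,13] |-17|>|15| out[12]=289 → l++
[2,13] |-14|<=|15| out[11]=225 → r--
[2,12] |-14|>|9| out[10]=196 → l++
[3,12] |-12|>|9| out[9]=144 → l++
[4,12] |-9|<=|9| out[8]=81 → r--
[4,11] |-9|>|8| out[7]=81 → l++
[5,11] |-8|<=|8| out[6]=64 → r--
[5,10] |-8|>|5| out[5]=64 → l++
[6,10] |-5|<=|5| out[4]=25 → r--
[6,9] |-5|>|3| out[3]=25 → l++
[7,9] |-2|<=|3| out[2]=9 → r--

l=7, r=8, next write slot=1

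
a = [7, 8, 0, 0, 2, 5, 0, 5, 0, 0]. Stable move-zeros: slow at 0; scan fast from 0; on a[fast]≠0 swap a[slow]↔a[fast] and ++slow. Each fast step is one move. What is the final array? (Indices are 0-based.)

[7, 8, 2, 5, 5, 0, 0, 0, 0, 0]

(s=0,f=0) a[fast]=7≠0 swap→a[0]=7 → slow++,fast++
(s=1,f=1) a[fast]=8≠0 swap→a[1]=8 → slow++,fast++
(s=2,f=2) a[fast]=0 → fast++
(s=2,f=3) a[fast]=0 → fast++
(s=2,f=4) a[fast]=2≠0 swap→a[2]=2 → slow++,fast++
(s=3,f=5) a[fast]=5≠0 swap→a[3]=5 → slow++,fast++
(s=4,f=6) a[fast]=0 → fast++
(s=4,f=7) a[fast]=5≠0 swap→a[4]=5 → slow++,fast++
(s=5,f=8) a[fast]=0 → fast++
(s=5,f=9) a[fast]=0 → fast++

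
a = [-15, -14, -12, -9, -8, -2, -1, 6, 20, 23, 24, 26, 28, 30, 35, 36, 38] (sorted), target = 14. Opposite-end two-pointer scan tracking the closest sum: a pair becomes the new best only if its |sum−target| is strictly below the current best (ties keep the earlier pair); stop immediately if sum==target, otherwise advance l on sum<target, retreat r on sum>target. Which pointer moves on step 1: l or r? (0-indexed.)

r

[0,16] -15+38=23 d=9 * → r--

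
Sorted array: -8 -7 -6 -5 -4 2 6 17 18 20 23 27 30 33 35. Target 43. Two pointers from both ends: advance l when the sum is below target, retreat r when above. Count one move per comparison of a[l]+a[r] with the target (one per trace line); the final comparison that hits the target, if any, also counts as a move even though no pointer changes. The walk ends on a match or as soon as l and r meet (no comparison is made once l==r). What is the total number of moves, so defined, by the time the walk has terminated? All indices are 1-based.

l=1 r=15: -8+35=27 <43, l++
l=2 r=15: -7+35=28 <43, l++
l=3 r=15: -6+35=29 <43, l++
l=4 r=15: -5+35=30 <43, l++
l=5 r=15: -4+35=31 <43, l++
l=6 r=15: 2+35=37 <43, l++
l=7 r=15: 6+35=41 <43, l++
l=8 r=15: 17+35=52 >43, r--
l=8 r=14: 17+33=50 >43, r--
l=8 r=13: 17+30=47 >43, r--
l=8 r=12: 17+27=44 >43, r--
l=8 r=11: 17+23=40 <43, l++
l=9 r=11: 18+23=41 <43, l++
l=10 r=11: 20+23=43, found

14 moves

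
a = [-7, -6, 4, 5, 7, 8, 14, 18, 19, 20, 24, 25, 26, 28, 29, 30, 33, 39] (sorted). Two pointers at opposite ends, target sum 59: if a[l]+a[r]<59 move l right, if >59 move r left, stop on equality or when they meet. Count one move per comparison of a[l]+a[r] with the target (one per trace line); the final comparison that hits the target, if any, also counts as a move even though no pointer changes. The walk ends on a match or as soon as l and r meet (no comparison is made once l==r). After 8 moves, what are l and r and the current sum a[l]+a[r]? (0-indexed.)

l=8, r=17, sum=58

[0,17] -7+39=32 <59 → l++
[1,17] -6+39=33 <59 → l++
[2,17] 4+39=43 <59 → l++
[3,17] 5+39=44 <59 → l++
[4,17] 7+39=46 <59 → l++
[5,17] 8+39=47 <59 → l++
[6,17] 14+39=53 <59 → l++
[7,17] 18+39=57 <59 → l++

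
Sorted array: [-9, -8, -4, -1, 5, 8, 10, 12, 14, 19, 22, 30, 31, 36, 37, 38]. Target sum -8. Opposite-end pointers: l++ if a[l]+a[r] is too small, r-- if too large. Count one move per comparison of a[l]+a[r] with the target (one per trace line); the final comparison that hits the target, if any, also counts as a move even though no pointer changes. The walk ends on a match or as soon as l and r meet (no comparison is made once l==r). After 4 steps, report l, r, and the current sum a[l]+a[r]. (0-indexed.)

l=0 r=15: -9+38=29 >-8, r--
l=0 r=14: -9+37=28 >-8, r--
l=0 r=13: -9+36=27 >-8, r--
l=0 r=12: -9+31=22 >-8, r--

l=0, r=11, sum=21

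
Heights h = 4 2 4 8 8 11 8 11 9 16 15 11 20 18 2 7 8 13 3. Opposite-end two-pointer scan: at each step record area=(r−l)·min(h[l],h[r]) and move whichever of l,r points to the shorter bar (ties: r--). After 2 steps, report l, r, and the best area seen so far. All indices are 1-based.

[1,19] min(4,3)*18=54 best=54 * → r--
[1,18] min(4,13)*17=68 best=68 * → l++

l=2, r=18, best area=68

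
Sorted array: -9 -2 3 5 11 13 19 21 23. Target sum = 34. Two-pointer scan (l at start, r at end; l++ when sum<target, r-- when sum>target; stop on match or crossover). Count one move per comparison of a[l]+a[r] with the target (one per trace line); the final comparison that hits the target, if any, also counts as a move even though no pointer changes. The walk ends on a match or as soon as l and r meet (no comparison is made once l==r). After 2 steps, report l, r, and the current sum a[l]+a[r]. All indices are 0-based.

l=0 r=8: -9+23=14 <34, l++
l=1 r=8: -2+23=21 <34, l++

l=2, r=8, sum=26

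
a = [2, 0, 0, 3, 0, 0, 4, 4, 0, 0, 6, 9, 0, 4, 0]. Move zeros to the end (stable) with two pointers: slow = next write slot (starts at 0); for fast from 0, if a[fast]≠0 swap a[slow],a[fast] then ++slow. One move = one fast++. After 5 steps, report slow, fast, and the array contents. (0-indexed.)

slow=2, fast=5, a=[2, 3, 0, 0, 0, 0, 4, 4, 0, 0, 6, 9, 0, 4, 0]

slow=0 fast=0: a[fast]=2≠0 swap→a[0]=2, slow++,fast++
slow=1 fast=1: a[fast]=0, fast++
slow=1 fast=2: a[fast]=0, fast++
slow=1 fast=3: a[fast]=3≠0 swap→a[1]=3, slow++,fast++
slow=2 fast=4: a[fast]=0, fast++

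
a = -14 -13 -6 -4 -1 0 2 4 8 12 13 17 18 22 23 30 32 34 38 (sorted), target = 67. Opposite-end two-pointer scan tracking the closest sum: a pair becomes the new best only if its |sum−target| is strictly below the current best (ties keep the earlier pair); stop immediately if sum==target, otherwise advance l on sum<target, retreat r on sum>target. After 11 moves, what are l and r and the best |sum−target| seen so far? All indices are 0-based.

l=11, r=18, best |Δ|=16

[0,18] -14+38=24 d=43 * → l++
[1,18] -13+38=25 d=42 * → l++
[2,18] -6+38=32 d=35 * → l++
[3,18] -4+38=34 d=33 * → l++
[4,18] -1+38=37 d=30 * → l++
[5,18] 0+38=38 d=29 * → l++
[6,18] 2+38=40 d=27 * → l++
[7,18] 4+38=42 d=25 * → l++
[8,18] 8+38=46 d=21 * → l++
[9,18] 12+38=50 d=17 * → l++
[10,18] 13+38=51 d=16 * → l++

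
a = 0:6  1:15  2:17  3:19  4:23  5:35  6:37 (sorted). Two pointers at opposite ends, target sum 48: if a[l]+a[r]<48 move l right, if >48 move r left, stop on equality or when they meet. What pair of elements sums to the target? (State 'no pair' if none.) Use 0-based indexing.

no pair

l=0 r=6: 6+37=43 <48, l++
l=1 r=6: 15+37=52 >48, r--
l=1 r=5: 15+35=50 >48, r--
l=1 r=4: 15+23=38 <48, l++
l=2 r=4: 17+23=40 <48, l++
l=3 r=4: 19+23=42 <48, l++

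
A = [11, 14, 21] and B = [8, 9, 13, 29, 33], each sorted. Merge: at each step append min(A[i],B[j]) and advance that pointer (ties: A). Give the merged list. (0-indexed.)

[8, 9, 11, 13, 14, 21, 29, 33]

[i=0,j=0] A[i]=11>B[j]=8 take 8 → j++
[i=0,j=1] A[i]=11>B[j]=9 take 9 → j++
[i=0,j=2] A[i]=11<=B[j]=13 take 11 → i++
[i=1,j=2] A[i]=14>B[j]=13 take 13 → j++
[i=1,j=3] A[i]=14<=B[j]=29 take 14 → i++
[i=2,j=3] A[i]=21<=B[j]=29 take 21 → i++
[i=3,j=3] A done, take B[j]=29 → j++
[i=3,j=4] A done, take B[j]=33 → j++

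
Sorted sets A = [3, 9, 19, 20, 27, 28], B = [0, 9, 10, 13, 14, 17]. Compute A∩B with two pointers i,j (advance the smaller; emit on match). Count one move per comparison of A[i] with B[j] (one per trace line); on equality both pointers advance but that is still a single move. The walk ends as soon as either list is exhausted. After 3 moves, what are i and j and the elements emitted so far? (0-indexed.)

[i=0,j=0] 3>0 → j++
[i=0,j=1] 3<9 → i++
[i=1,j=1] 9==9 emit → i++,j++

i=2, j=2, emitted=[9]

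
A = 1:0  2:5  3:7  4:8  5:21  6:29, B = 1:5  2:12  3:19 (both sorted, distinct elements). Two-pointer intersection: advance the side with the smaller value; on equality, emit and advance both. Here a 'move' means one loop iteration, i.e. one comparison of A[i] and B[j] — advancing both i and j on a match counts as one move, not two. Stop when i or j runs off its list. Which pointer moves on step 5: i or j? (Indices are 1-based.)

j

i=1 j=1: 0<5, i++
i=2 j=1: 5==5 emit, i++,j++
i=3 j=2: 7<12, i++
i=4 j=2: 8<12, i++
i=5 j=2: 21>12, j++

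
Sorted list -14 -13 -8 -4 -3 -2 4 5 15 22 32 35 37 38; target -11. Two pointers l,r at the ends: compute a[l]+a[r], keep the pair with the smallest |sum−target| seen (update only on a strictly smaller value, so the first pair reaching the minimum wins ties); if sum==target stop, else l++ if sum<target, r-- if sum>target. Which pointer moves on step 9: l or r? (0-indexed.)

l

[0,13] -14+38=24 d=35 * → r--
[0,12] -14+37=23 d=34 * → r--
[0,11] -14+35=21 d=32 * → r--
[0,10] -14+32=18 d=29 * → r--
[0,9] -14+22=8 d=19 * → r--
[0,8] -14+15=1 d=12 * → r--
[0,7] -14+5=-9 d=2 * → r--
[0,6] -14+4=-10 d=1 * → r--
[0,5] -14+-2=-16 d=5 → l++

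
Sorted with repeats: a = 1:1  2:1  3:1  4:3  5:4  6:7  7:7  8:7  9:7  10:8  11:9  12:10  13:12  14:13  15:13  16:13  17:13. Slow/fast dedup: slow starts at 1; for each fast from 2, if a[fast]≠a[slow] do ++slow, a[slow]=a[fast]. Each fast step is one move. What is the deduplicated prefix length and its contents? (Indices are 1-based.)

slow=1 fast=2: a[fast]=1=a[slow] dup, fast++
slow=1 fast=3: a[fast]=1=a[slow] dup, fast++
slow=1 fast=4: a[fast]=3≠a[slow]=1 write a[2]=3, slow++,fast++
slow=2 fast=5: a[fast]=4≠a[slow]=3 write a[3]=4, slow++,fast++
slow=3 fast=6: a[fast]=7≠a[slow]=4 write a[4]=7, slow++,fast++
slow=4 fast=7: a[fast]=7=a[slow] dup, fast++
slow=4 fast=8: a[fast]=7=a[slow] dup, fast++
slow=4 fast=9: a[fast]=7=a[slow] dup, fast++
slow=4 fast=10: a[fast]=8≠a[slow]=7 write a[5]=8, slow++,fast++
slow=5 fast=11: a[fast]=9≠a[slow]=8 write a[6]=9, slow++,fast++
slow=6 fast=12: a[fast]=10≠a[slow]=9 write a[7]=10, slow++,fast++
slow=7 fast=13: a[fast]=12≠a[slow]=10 write a[8]=12, slow++,fast++
slow=8 fast=14: a[fast]=13≠a[slow]=12 write a[9]=13, slow++,fast++
slow=9 fast=15: a[fast]=13=a[slow] dup, fast++
slow=9 fast=16: a[fast]=13=a[slow] dup, fast++
slow=9 fast=17: a[fast]=13=a[slow] dup, fast++

length 9; prefix = [1, 3, 4, 7, 8, 9, 10, 12, 13]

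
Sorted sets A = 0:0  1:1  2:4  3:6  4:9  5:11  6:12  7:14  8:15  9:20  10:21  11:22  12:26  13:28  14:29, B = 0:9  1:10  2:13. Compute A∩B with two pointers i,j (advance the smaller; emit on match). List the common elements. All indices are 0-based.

i=0 j=0: 0<9, i++
i=1 j=0: 1<9, i++
i=2 j=0: 4<9, i++
i=3 j=0: 6<9, i++
i=4 j=0: 9==9 emit, i++,j++
i=5 j=1: 11>10, j++
i=5 j=2: 11<13, i++
i=6 j=2: 12<13, i++
i=7 j=2: 14>13, j++

intersection = [9]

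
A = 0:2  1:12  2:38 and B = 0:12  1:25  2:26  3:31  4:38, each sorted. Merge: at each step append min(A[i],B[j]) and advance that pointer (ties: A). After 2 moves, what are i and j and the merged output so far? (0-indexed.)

i=0 j=0: A[i]=2<=B[j]=12 take 2, i++
i=1 j=0: A[i]=12<=B[j]=12 take 12, i++

i=2, j=0, merged so far=[2, 12]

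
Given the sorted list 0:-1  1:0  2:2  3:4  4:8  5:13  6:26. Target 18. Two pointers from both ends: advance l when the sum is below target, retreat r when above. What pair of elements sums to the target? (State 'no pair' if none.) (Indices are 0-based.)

no pair

[0,6] -1+26=25 >18 → r--
[0,5] -1+13=12 <18 → l++
[1,5] 0+13=13 <18 → l++
[2,5] 2+13=15 <18 → l++
[3,5] 4+13=17 <18 → l++
[4,5] 8+13=21 >18 → r--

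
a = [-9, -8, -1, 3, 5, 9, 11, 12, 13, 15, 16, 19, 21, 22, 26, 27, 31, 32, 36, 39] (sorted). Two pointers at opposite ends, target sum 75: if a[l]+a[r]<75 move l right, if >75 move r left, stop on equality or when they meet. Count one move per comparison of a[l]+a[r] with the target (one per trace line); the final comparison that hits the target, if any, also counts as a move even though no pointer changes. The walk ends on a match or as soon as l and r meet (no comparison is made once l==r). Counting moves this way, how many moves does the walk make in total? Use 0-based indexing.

l=0 r=19: -9+39=30 <75, l++
l=1 r=19: -8+39=31 <75, l++
l=2 r=19: -1+39=38 <75, l++
l=3 r=19: 3+39=42 <75, l++
l=4 r=19: 5+39=44 <75, l++
l=5 r=19: 9+39=48 <75, l++
l=6 r=19: 11+39=50 <75, l++
l=7 r=19: 12+39=51 <75, l++
l=8 r=19: 13+39=52 <75, l++
l=9 r=19: 15+39=54 <75, l++
l=10 r=19: 16+39=55 <75, l++
l=11 r=19: 19+39=58 <75, l++
l=12 r=19: 21+39=60 <75, l++
l=13 r=19: 22+39=61 <75, l++
l=14 r=19: 26+39=65 <75, l++
l=15 r=19: 27+39=66 <75, l++
l=16 r=19: 31+39=70 <75, l++
l=17 r=19: 32+39=71 <75, l++
l=18 r=19: 36+39=75, found

19 moves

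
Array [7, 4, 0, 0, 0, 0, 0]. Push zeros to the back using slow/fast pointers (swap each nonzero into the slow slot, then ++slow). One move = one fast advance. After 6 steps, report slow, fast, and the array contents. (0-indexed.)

slow=2, fast=6, a=[7, 4, 0, 0, 0, 0, 0]

(s=0,f=0) a[fast]=7≠0 swap→a[0]=7 → slow++,fast++
(s=1,f=1) a[fast]=4≠0 swap→a[1]=4 → slow++,fast++
(s=2,f=2) a[fast]=0 → fast++
(s=2,f=3) a[fast]=0 → fast++
(s=2,f=4) a[fast]=0 → fast++
(s=2,f=5) a[fast]=0 → fast++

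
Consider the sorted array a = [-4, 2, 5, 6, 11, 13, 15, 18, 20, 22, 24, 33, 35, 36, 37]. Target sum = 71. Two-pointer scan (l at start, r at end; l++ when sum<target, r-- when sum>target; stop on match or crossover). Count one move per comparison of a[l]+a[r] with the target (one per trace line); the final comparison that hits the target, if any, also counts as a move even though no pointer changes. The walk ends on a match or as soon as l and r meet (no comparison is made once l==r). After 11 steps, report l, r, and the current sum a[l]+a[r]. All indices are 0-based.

[0,14] -4+37=33 <71 → l++
[1,14] 2+37=39 <71 → l++
[2,14] 5+37=42 <71 → l++
[3,14] 6+37=43 <71 → l++
[4,14] 11+37=48 <71 → l++
[5,14] 13+37=50 <71 → l++
[6,14] 15+37=52 <71 → l++
[7,14] 18+37=55 <71 → l++
[8,14] 20+37=57 <71 → l++
[9,14] 22+37=59 <71 → l++
[10,14] 24+37=61 <71 → l++

l=11, r=14, sum=70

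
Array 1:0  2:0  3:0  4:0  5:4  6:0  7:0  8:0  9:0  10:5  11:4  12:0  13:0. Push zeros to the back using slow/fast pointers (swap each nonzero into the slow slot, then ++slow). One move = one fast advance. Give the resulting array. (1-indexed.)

[4, 5, 4, 0, 0, 0, 0, 0, 0, 0, 0, 0, 0]

slow=1 fast=1: a[fast]=0, fast++
slow=1 fast=2: a[fast]=0, fast++
slow=1 fast=3: a[fast]=0, fast++
slow=1 fast=4: a[fast]=0, fast++
slow=1 fast=5: a[fast]=4≠0 swap→a[1]=4, slow++,fast++
slow=2 fast=6: a[fast]=0, fast++
slow=2 fast=7: a[fast]=0, fast++
slow=2 fast=8: a[fast]=0, fast++
slow=2 fast=9: a[fast]=0, fast++
slow=2 fast=10: a[fast]=5≠0 swap→a[2]=5, slow++,fast++
slow=3 fast=11: a[fast]=4≠0 swap→a[3]=4, slow++,fast++
slow=4 fast=12: a[fast]=0, fast++
slow=4 fast=13: a[fast]=0, fast++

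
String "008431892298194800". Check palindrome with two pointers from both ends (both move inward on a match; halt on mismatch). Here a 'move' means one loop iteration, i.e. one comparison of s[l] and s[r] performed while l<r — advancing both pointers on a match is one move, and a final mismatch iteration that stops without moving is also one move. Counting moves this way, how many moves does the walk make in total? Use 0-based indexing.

5 moves

l=0 r=17: '0'=='0', l++,r--
l=1 r=16: '0'=='0', l++,r--
l=2 r=15: '8'=='8', l++,r--
l=3 r=14: '4'=='4', l++,r--
l=4 r=13: '3'!='9', stop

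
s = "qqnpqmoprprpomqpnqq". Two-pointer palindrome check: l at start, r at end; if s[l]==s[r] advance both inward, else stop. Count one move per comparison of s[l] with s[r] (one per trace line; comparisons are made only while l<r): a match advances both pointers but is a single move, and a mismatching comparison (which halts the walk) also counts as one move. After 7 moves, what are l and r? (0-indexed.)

l=7, r=11

l=0 r=18: 'q'=='q', l++,r--
l=1 r=17: 'q'=='q', l++,r--
l=2 r=16: 'n'=='n', l++,r--
l=3 r=15: 'p'=='p', l++,r--
l=4 r=14: 'q'=='q', l++,r--
l=5 r=13: 'm'=='m', l++,r--
l=6 r=12: 'o'=='o', l++,r--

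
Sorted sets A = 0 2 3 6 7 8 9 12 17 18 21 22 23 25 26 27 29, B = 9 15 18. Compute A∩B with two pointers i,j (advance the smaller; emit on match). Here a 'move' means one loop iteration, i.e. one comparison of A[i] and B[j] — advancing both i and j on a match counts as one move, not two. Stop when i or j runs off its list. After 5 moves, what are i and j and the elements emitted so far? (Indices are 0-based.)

[i=0,j=0] 0<9 → i++
[i=1,j=0] 2<9 → i++
[i=2,j=0] 3<9 → i++
[i=3,j=0] 6<9 → i++
[i=4,j=0] 7<9 → i++

i=5, j=0, emitted=[]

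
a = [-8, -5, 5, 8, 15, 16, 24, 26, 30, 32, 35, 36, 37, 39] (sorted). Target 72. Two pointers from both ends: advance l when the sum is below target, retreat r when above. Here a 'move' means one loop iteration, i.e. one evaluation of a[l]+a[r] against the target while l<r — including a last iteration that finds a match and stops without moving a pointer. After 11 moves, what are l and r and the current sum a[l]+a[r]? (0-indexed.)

l=10, r=12, sum=72

l=0 r=13: -8+39=31 <72, l++
l=1 r=13: -5+39=34 <72, l++
l=2 r=13: 5+39=44 <72, l++
l=3 r=13: 8+39=47 <72, l++
l=4 r=13: 15+39=54 <72, l++
l=5 r=13: 16+39=55 <72, l++
l=6 r=13: 24+39=63 <72, l++
l=7 r=13: 26+39=65 <72, l++
l=8 r=13: 30+39=69 <72, l++
l=9 r=13: 32+39=71 <72, l++
l=10 r=13: 35+39=74 >72, r--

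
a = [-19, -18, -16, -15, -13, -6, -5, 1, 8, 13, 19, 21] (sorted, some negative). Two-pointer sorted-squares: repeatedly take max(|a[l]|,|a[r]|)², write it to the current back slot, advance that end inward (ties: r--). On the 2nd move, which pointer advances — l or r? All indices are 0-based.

r

l=0 r=11: |-19|<=|21| out[11]=441, r--
l=0 r=10: |-19|<=|19| out[10]=361, r--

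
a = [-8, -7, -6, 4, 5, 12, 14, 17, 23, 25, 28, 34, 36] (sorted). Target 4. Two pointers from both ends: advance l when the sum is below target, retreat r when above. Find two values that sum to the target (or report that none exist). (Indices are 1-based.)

l=1 r=13: -8+36=28 >4, r--
l=1 r=12: -8+34=26 >4, r--
l=1 r=11: -8+28=20 >4, r--
l=1 r=10: -8+25=17 >4, r--
l=1 r=9: -8+23=15 >4, r--
l=1 r=8: -8+17=9 >4, r--
l=1 r=7: -8+14=6 >4, r--
l=1 r=6: -8+12=4, found

(-8, 12)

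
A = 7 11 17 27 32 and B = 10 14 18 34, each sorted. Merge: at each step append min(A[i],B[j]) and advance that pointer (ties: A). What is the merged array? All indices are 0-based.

[i=0,j=0] A[i]=7<=B[j]=10 take 7 → i++
[i=1,j=0] A[i]=11>B[j]=10 take 10 → j++
[i=1,j=1] A[i]=11<=B[j]=14 take 11 → i++
[i=2,j=1] A[i]=17>B[j]=14 take 14 → j++
[i=2,j=2] A[i]=17<=B[j]=18 take 17 → i++
[i=3,j=2] A[i]=27>B[j]=18 take 18 → j++
[i=3,j=3] A[i]=27<=B[j]=34 take 27 → i++
[i=4,j=3] A[i]=32<=B[j]=34 take 32 → i++
[i=5,j=3] A done, take B[j]=34 → j++

[7, 10, 11, 14, 17, 18, 27, 32, 34]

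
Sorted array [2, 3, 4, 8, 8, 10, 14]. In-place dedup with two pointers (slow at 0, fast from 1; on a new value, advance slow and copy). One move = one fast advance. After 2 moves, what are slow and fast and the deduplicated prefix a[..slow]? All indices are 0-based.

slow=2, fast=3, prefix=[2, 3, 4]

slow=0 fast=1: a[fast]=3≠a[slow]=2 write a[1]=3, slow++,fast++
slow=1 fast=2: a[fast]=4≠a[slow]=3 write a[2]=4, slow++,fast++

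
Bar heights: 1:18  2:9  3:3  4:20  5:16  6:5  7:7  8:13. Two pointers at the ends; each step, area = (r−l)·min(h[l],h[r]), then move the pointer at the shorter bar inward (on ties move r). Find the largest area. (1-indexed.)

max area = 91

[1,8] min(18,13)*7=91 best=91 * → r--
[1,7] min(18,7)*6=42 best=91 → r--
[1,6] min(18,5)*5=25 best=91 → r--
[1,5] min(18,16)*4=64 best=91 → r--
[1,4] min(18,20)*3=54 best=91 → l++
[2,4] min(9,20)*2=18 best=91 → l++
[3,4] min(3,20)*1=3 best=91 → l++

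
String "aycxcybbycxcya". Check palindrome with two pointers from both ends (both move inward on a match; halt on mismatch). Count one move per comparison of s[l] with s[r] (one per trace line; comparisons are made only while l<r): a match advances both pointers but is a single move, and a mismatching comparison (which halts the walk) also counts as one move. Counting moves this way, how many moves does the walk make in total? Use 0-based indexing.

[0,13] 'a'=='a' → l++,r--
[1,12] 'y'=='y' → l++,r--
[2,11] 'c'=='c' → l++,r--
[3,10] 'x'=='x' → l++,r--
[4,9] 'c'=='c' → l++,r--
[5,8] 'y'=='y' → l++,r--
[6,7] 'b'=='b' → l++,r--

7 moves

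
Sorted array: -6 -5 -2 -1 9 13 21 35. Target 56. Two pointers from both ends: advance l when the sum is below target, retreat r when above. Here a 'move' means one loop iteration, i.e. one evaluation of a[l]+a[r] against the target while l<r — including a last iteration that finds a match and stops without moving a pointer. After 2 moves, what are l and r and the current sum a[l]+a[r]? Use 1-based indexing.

l=3, r=8, sum=33

l=1 r=8: -6+35=29 <56, l++
l=2 r=8: -5+35=30 <56, l++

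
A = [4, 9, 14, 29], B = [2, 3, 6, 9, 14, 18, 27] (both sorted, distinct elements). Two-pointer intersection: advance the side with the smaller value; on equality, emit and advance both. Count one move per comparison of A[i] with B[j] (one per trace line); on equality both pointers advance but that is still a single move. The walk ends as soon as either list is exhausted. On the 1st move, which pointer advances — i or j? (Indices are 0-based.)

i=0 j=0: 4>2, j++

j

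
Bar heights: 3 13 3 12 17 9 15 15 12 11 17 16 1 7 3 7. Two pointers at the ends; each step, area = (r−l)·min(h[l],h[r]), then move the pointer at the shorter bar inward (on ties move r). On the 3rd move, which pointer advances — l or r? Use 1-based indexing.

r

l=1 r=16: min(3,7)*15=45 best=45 *, l++
l=2 r=16: min(13,7)*14=98 best=98 *, r--
l=2 r=15: min(13,3)*13=39 best=98, r--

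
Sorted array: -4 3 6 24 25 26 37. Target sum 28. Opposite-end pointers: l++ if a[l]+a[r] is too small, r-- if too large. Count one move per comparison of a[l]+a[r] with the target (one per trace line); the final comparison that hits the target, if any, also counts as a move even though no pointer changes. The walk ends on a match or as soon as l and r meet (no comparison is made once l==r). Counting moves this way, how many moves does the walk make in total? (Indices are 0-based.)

[0,6] -4+37=33 >28 → r--
[0,5] -4+26=22 <28 → l++
[1,5] 3+26=29 >28 → r--
[1,4] 3+25=28 → found

4 moves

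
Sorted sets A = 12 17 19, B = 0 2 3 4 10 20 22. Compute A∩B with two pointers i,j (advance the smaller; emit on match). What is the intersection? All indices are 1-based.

[i=1,j=1] 12>0 → j++
[i=1,j=2] 12>2 → j++
[i=1,j=3] 12>3 → j++
[i=1,j=4] 12>4 → j++
[i=1,j=5] 12>10 → j++
[i=1,j=6] 12<20 → i++
[i=2,j=6] 17<20 → i++
[i=3,j=6] 19<20 → i++

intersection = []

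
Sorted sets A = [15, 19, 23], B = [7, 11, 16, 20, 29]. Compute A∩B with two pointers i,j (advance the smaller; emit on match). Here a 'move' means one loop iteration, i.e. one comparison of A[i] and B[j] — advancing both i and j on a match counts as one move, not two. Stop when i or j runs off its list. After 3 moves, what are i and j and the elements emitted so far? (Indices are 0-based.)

[i=0,j=0] 15>7 → j++
[i=0,j=1] 15>11 → j++
[i=0,j=2] 15<16 → i++

i=1, j=2, emitted=[]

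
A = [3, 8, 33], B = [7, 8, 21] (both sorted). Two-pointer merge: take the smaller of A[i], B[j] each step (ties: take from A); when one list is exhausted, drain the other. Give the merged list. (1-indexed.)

[3, 7, 8, 8, 21, 33]

i=1 j=1: A[i]=3<=B[j]=7 take 3, i++
i=2 j=1: A[i]=8>B[j]=7 take 7, j++
i=2 j=2: A[i]=8<=B[j]=8 take 8, i++
i=3 j=2: A[i]=33>B[j]=8 take 8, j++
i=3 j=3: A[i]=33>B[j]=21 take 21, j++
i=3 j=4: B done, take A[i]=33, i++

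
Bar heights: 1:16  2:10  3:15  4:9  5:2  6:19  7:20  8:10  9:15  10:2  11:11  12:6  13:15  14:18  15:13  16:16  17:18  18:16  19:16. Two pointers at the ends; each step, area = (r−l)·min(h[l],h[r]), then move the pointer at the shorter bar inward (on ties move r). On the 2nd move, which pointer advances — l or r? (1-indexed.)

r

l=1 r=19: min(16,16)*18=288 best=288 *, r--
l=1 r=18: min(16,16)*17=272 best=288, r--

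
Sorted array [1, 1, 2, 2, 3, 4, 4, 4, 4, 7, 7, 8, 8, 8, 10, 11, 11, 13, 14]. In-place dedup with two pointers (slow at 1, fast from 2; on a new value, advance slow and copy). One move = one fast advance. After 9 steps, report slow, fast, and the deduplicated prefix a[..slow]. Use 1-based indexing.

slow=5, fast=11, prefix=[1, 2, 3, 4, 7]

(s=1,f=2) a[fast]=1=a[slow] dup → fast++
(s=1,f=3) a[fast]=2≠a[slow]=1 write a[2]=2 → slow++,fast++
(s=2,f=4) a[fast]=2=a[slow] dup → fast++
(s=2,f=5) a[fast]=3≠a[slow]=2 write a[3]=3 → slow++,fast++
(s=3,f=6) a[fast]=4≠a[slow]=3 write a[4]=4 → slow++,fast++
(s=4,f=7) a[fast]=4=a[slow] dup → fast++
(s=4,f=8) a[fast]=4=a[slow] dup → fast++
(s=4,f=9) a[fast]=4=a[slow] dup → fast++
(s=4,f=10) a[fast]=7≠a[slow]=4 write a[5]=7 → slow++,fast++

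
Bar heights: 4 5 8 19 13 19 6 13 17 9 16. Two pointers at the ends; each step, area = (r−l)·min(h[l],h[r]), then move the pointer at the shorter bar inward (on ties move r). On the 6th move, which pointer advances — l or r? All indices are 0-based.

r

[0,10] min(4,16)*10=40 best=40 * → l++
[1,10] min(5,16)*9=45 best=45 * → l++
[2,10] min(8,16)*8=64 best=64 * → l++
[3,10] min(19,16)*7=112 best=112 * → r--
[3,9] min(19,9)*6=54 best=112 → r--
[3,8] min(19,17)*5=85 best=112 → r--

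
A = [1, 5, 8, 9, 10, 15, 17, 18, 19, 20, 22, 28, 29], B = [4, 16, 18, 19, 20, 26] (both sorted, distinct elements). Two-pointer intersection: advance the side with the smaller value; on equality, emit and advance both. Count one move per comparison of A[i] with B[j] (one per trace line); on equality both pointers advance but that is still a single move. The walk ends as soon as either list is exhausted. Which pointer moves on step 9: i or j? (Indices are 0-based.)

i

i=0 j=0: 1<4, i++
i=1 j=0: 5>4, j++
i=1 j=1: 5<16, i++
i=2 j=1: 8<16, i++
i=3 j=1: 9<16, i++
i=4 j=1: 10<16, i++
i=5 j=1: 15<16, i++
i=6 j=1: 17>16, j++
i=6 j=2: 17<18, i++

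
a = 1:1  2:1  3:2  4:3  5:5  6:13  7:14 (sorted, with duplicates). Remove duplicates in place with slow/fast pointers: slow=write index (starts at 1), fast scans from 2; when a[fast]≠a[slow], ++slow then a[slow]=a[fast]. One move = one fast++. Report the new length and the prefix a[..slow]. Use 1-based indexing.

slow=1 fast=2: a[fast]=1=a[slow] dup, fast++
slow=1 fast=3: a[fast]=2≠a[slow]=1 write a[2]=2, slow++,fast++
slow=2 fast=4: a[fast]=3≠a[slow]=2 write a[3]=3, slow++,fast++
slow=3 fast=5: a[fast]=5≠a[slow]=3 write a[4]=5, slow++,fast++
slow=4 fast=6: a[fast]=13≠a[slow]=5 write a[5]=13, slow++,fast++
slow=5 fast=7: a[fast]=14≠a[slow]=13 write a[6]=14, slow++,fast++

length 6; prefix = [1, 2, 3, 5, 13, 14]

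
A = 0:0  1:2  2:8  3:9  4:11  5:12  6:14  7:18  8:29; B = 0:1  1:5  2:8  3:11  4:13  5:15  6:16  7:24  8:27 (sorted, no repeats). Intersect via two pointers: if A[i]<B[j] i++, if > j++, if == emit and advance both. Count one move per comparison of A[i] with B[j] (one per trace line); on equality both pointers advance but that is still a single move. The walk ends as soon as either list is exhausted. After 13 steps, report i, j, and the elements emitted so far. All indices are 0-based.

[i=0,j=0] 0<1 → i++
[i=1,j=0] 2>1 → j++
[i=1,j=1] 2<5 → i++
[i=2,j=1] 8>5 → j++
[i=2,j=2] 8==8 emit → i++,j++
[i=3,j=3] 9<11 → i++
[i=4,j=3] 11==11 emit → i++,j++
[i=5,j=4] 12<13 → i++
[i=6,j=4] 14>13 → j++
[i=6,j=5] 14<15 → i++
[i=7,j=5] 18>15 → j++
[i=7,j=6] 18>16 → j++
[i=7,j=7] 18<24 → i++

i=8, j=7, emitted=[8, 11]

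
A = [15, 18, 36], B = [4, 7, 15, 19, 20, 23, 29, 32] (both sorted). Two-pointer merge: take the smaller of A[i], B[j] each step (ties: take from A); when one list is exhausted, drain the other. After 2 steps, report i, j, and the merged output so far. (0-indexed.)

i=0, j=2, merged so far=[4, 7]

[i=0,j=0] A[i]=15>B[j]=4 take 4 → j++
[i=0,j=1] A[i]=15>B[j]=7 take 7 → j++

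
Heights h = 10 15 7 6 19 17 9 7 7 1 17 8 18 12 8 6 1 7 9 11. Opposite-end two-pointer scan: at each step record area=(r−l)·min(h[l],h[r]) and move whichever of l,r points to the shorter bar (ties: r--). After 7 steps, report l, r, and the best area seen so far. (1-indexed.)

l=2, r=14, best area=198

l=1 r=20: min(10,11)*19=190 best=190 *, l++
l=2 r=20: min(15,11)*18=198 best=198 *, r--
l=2 r=19: min(15,9)*17=153 best=198, r--
l=2 r=18: min(15,7)*16=112 best=198, r--
l=2 r=17: min(15,1)*15=15 best=198, r--
l=2 r=16: min(15,6)*14=84 best=198, r--
l=2 r=15: min(15,8)*13=104 best=198, r--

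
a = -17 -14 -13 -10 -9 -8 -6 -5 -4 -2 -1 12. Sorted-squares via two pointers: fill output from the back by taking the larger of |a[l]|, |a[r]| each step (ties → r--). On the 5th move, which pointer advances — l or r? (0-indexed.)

l

l=0 r=11: |-17|>|12| out[11]=289, l++
l=1 r=11: |-14|>|12| out[10]=196, l++
l=2 r=11: |-13|>|12| out[9]=169, l++
l=3 r=11: |-10|<=|12| out[8]=144, r--
l=3 r=10: |-10|>|-1| out[7]=100, l++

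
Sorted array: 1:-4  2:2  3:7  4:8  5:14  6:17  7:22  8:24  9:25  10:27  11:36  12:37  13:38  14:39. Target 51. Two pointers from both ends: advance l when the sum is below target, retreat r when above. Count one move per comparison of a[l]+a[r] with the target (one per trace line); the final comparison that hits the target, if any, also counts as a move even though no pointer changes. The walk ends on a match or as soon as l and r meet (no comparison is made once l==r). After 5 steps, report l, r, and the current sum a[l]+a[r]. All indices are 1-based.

l=5, r=13, sum=52

[1,14] -4+39=35 <51 → l++
[2,14] 2+39=41 <51 → l++
[3,14] 7+39=46 <51 → l++
[4,14] 8+39=47 <51 → l++
[5,14] 14+39=53 >51 → r--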